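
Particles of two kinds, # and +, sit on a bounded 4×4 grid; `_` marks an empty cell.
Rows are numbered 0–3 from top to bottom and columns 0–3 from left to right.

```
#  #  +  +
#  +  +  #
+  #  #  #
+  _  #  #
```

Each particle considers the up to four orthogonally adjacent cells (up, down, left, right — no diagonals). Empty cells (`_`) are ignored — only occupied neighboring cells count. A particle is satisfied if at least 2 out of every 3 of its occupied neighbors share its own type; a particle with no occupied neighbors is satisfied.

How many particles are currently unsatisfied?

8

(0,0)# 2/2 ok
(0,1)# 1/3 unhappy
(0,2)+ 2/3 ok
(0,3)+ 1/2 unhappy
(1,0)# 1/3 unhappy
(1,1)+ 1/4 unhappy
(1,2)+ 2/4 unhappy
(1,3)# 1/3 unhappy
(2,0)+ 1/3 unhappy
(2,1)# 1/3 unhappy
(2,2)# 3/4 ok
(2,3)# 3/3 ok
(3,0)+ 1/1 ok
(3,2)# 2/2 ok
(3,3)# 2/2 ok
Unsatisfied: (0,1), (0,3), (1,0), (1,1), (1,2), (1,3), (2,0), (2,1) — 8 in total.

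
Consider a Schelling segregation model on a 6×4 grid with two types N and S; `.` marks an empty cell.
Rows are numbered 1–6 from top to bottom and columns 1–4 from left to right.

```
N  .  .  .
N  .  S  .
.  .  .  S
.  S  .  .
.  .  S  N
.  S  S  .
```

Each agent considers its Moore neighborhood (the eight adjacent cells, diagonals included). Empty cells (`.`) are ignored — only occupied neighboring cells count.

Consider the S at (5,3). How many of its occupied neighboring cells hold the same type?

3

Occupied neighbors of (5,3): (4,2)=S, (5,4)=N, (6,2)=S, (6,3)=S.
Same type (S): 3 of 4.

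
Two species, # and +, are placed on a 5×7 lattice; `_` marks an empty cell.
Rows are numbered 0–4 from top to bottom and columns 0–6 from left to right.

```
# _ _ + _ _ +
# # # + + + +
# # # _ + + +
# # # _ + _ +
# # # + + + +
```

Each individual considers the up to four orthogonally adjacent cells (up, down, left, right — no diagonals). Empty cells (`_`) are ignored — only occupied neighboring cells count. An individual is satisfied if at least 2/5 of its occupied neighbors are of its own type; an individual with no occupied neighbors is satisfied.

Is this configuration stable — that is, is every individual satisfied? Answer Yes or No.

Row 0: (0,0)# 1/1 satisfied · (0,3)+ 1/1 satisfied · (0,6)+ 1/1 satisfied
Row 1: (1,0)# 3/3 satisfied · (1,1)# 3/3 satisfied · (1,2)# 2/3 satisfied · (1,3)+ 2/3 satisfied · (1,4)+ 3/3 satisfied · (1,5)+ 3/3 satisfied · (1,6)+ 3/3 satisfied
Row 2: (2,0)# 3/3 satisfied · (2,1)# 4/4 satisfied · (2,2)# 3/3 satisfied · (2,4)+ 3/3 satisfied · (2,5)+ 3/3 satisfied · (2,6)+ 3/3 satisfied
Row 3: (3,0)# 3/3 satisfied · (3,1)# 4/4 satisfied · (3,2)# 3/3 satisfied · (3,4)+ 2/2 satisfied · (3,6)+ 2/2 satisfied
Row 4: (4,0)# 2/2 satisfied · (4,1)# 3/3 satisfied · (4,2)# 2/3 satisfied · (4,3)+ 1/2 satisfied · (4,4)+ 3/3 satisfied · (4,5)+ 2/2 satisfied · (4,6)+ 2/2 satisfied
All meet the threshold, so the configuration is stable.

Yes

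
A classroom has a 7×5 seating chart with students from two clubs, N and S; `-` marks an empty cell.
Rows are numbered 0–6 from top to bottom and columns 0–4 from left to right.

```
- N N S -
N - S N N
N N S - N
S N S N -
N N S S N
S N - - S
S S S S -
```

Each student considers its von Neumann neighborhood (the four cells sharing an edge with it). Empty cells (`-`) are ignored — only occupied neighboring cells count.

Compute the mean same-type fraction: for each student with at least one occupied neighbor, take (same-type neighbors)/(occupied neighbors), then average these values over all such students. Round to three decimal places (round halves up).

(0,1)N 1/1
(0,2)N 1/3
(0,3)S 0/2
(1,0)N 1/1
(1,2)S 1/3
(1,3)N 1/3
(1,4)N 2/2
(2,0)N 2/3
(2,1)N 2/3
(2,2)S 2/3
(2,4)N 1/1
(3,0)S 0/3
(3,1)N 2/4
(3,2)S 2/4
(3,3)N 0/2
(4,0)N 1/3
(4,1)N 3/4
(4,2)S 2/3
(4,3)S 1/3
(4,4)N 0/2
(5,0)S 1/3
(5,1)N 1/3
(5,4)S 0/1
(6,0)S 2/2
(6,1)S 2/3
(6,2)S 2/2
(6,3)S 1/1
Sum over 27 students: 1/1 + 1/3 + 0/2 + 1/1 + 1/3 + 1/3 + 2/2 + 2/3 + 2/3 + 2/3 + 1/1 + 0/3 + 2/4 + 2/4 + 0/2 + 1/3 + 3/4 + 2/3 + 1/3 + 0/2 + 1/3 + 1/3 + 0/1 + 2/2 + 2/3 + 2/2 + 1/1 = 173/12; mean = 173/12 ÷ 27 = 173/324 = 0.533950… → 0.534.

0.534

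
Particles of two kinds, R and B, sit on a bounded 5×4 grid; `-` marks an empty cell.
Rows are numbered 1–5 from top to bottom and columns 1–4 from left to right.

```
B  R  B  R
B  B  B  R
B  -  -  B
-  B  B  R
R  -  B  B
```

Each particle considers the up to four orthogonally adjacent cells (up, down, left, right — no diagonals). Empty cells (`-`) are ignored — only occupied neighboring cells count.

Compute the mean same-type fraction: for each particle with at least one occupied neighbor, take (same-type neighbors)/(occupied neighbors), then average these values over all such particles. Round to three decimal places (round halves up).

(1,1)B 1/2
(1,2)R 0/3
(1,3)B 1/3
(1,4)R 1/2
(2,1)B 3/3
(2,2)B 2/3
(2,3)B 2/3
(2,4)R 1/3
(3,1)B 1/1
(3,4)B 0/2
(4,2)B 1/1
(4,3)B 2/3
(4,4)R 0/3
(5,1)R — no occupied neighbors
(5,3)B 2/2
(5,4)B 1/2
Sum over 15 particles: 1/2 + 0/3 + 1/3 + 1/2 + 3/3 + 2/3 + 2/3 + 1/3 + 1/1 + 0/2 + 1/1 + 2/3 + 0/3 + 2/2 + 1/2 = 49/6; mean = 49/6 ÷ 15 = 49/90 = 0.544444… → 0.544.

0.544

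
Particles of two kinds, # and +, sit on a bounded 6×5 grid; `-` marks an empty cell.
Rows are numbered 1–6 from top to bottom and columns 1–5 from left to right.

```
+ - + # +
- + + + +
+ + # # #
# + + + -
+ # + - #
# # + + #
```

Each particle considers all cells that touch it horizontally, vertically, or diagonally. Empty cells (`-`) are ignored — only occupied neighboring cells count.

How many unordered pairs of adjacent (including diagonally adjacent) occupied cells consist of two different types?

Scan each occupied cell's neighbors to the right and below (and the two forward diagonals) so each pair is counted once.
From row 1: 5 unlike of 11 pairs (running 5/11).
From row 2: 8 unlike of 14 pairs (running 13/25).
From row 3: 9 unlike of 15 pairs (running 22/40).
From row 4: 5 unlike of 12 pairs (running 27/52).
From row 5: 7 unlike of 12 pairs (running 34/64).
From row 6: 2 unlike of 4 pairs (running 36/68).
Total adjacent occupied pairs: 68; unlike-type pairs: 36.

36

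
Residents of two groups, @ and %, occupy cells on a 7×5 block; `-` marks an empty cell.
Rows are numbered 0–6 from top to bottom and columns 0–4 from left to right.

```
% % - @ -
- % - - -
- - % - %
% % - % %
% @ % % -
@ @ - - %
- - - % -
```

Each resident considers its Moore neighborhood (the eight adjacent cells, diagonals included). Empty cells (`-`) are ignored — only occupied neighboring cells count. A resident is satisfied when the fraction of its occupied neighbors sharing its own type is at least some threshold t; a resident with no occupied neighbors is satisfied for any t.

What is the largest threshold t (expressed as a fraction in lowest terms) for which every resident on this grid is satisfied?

(0,0)% 2/2
(0,1)% 2/2
(0,3)@ — no occupied neighbors
(1,1)% 3/3
(2,2)% 3/3
(2,4)% 2/2
(3,0)% 2/3
(3,1)% 4/5
(3,3)% 5/5
(3,4)% 3/3
(4,0)% 2/5
(4,1)@ 2/6
(4,2)% 3/5
(4,3)% 4/4
(5,0)@ 2/3
(5,1)@ 2/4
(5,4)% 2/2
(6,3)% 1/1
The smallest same-type fraction is 2/6 at (4,1), which reduces to 1/3. Any threshold above that leaves this resident unsatisfied.

1/3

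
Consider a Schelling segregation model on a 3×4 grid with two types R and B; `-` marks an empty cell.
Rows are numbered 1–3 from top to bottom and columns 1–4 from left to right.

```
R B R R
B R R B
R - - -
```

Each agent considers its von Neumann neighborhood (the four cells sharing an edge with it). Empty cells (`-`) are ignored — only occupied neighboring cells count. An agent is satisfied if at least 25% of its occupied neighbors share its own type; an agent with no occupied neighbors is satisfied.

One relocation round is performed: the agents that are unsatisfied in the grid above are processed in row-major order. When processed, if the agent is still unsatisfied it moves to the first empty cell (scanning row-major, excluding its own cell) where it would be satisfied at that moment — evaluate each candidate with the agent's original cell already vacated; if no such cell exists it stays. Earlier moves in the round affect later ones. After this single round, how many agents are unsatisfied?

0

Initially unsatisfied (in order): (1,1), (1,2), (2,1), (2,4), (3,1).
  (1,1) → (3,2).
  (1,2) → (1,1).
  (2,1): now satisfied by earlier moves; stays.
  (2,4) → (1,2).
  (3,1): now satisfied by earlier moves; stays.
Resulting grid:
B B R R
B R R -
R R - -
All satisfied now.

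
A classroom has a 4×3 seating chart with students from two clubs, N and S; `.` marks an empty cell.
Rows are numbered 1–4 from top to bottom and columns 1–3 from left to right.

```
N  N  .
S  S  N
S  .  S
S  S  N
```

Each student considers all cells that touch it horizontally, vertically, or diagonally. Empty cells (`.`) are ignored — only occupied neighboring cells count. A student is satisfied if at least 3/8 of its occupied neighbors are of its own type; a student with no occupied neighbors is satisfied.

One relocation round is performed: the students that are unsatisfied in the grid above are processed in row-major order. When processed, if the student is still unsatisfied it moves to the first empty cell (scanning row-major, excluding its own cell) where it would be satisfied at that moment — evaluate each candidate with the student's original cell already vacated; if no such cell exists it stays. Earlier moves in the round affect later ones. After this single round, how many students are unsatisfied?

Initially unsatisfied (in order): (1,1), (2,3), (4,3).
  (1,1) → (1,3).
  (2,3): now satisfied by earlier moves; stays.
  (4,3): no empty cell satisfies it; stays.
Resulting grid:
. N N
S S N
S . S
S S N
Unsatisfied now: (4,3).

1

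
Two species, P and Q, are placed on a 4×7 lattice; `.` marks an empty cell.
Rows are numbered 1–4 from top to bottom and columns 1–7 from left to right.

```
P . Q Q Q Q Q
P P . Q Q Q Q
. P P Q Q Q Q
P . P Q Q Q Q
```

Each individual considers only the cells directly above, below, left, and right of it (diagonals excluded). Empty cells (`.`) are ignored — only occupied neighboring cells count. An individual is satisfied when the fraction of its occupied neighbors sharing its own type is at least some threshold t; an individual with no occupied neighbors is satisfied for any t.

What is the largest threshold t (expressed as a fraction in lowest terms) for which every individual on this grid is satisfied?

1/2

Row 1: (1,1)P 1/1 · (1,3)Q 1/1 · (1,4)Q 3/3 · (1,5)Q 3/3 · (1,6)Q 3/3 · (1,7)Q 2/2
Row 2: (2,1)P 2/2 · (2,2)P 2/2 · (2,4)Q 3/3 · (2,5)Q 4/4 · (2,6)Q 4/4 · (2,7)Q 3/3
Row 3: (3,2)P 2/2 · (3,3)P 2/3 · (3,4)Q 3/4 · (3,5)Q 4/4 · (3,6)Q 4/4 · (3,7)Q 3/3
Row 4: (4,1)P — no occupied neighbors · (4,3)P 1/2 · (4,4)Q 2/3 · (4,5)Q 3/3 · (4,6)Q 3/3 · (4,7)Q 2/2
The smallest same-type fraction is 1/2 at (4,3), which reduces to 1/2. Any threshold above that leaves this individual unsatisfied.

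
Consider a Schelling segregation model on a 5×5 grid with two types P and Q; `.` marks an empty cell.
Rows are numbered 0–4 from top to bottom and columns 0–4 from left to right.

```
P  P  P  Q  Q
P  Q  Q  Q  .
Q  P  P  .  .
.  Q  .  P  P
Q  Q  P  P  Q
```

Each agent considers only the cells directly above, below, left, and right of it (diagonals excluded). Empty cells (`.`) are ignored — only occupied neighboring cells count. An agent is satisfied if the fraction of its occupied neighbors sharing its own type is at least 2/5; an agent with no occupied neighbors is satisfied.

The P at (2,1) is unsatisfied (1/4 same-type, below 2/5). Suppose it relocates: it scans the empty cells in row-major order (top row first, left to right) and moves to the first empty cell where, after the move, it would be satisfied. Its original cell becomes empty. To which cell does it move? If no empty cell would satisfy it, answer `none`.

(2,3)

Vacating (2,1). Empty cells in order:
  (1,4): 0/2 same-type → still unsatisfied.
  (2,3): 2/3 same-type → satisfied — stop here.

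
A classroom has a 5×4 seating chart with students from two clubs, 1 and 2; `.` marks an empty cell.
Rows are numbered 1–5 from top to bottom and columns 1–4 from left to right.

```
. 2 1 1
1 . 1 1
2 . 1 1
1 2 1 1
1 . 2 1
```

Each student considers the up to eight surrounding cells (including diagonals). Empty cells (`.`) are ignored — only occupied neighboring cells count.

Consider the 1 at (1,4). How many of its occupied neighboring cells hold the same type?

Occupied neighbors of (1,4): (1,3)=1, (2,3)=1, (2,4)=1.
Same type (1): 3 of 3.

3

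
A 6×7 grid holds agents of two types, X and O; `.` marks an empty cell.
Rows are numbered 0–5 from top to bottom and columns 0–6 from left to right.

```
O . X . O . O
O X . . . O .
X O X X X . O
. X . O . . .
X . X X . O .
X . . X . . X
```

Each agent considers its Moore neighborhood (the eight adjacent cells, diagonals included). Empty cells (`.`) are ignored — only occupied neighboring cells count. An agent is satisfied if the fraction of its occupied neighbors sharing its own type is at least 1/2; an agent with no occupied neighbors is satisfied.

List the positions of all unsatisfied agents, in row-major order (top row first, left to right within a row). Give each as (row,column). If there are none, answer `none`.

(2,1), (2,4), (3,3), (4,5), (5,6)

(0,0)O 1/2 satisfied
(0,2)X 1/1 satisfied
(0,4)O 1/1 satisfied
(0,6)O 1/1 satisfied
(1,0)O 2/4 satisfied
(1,1)X 3/6 satisfied
(1,5)O 3/4 satisfied
(2,0)X 2/4 satisfied
(2,1)O 1/5 not
(2,2)X 3/5 satisfied
(2,3)X 2/3 satisfied
(2,4)X 1/3 not
(2,6)O 1/1 satisfied
(3,1)X 4/5 satisfied
(3,3)O 0/5 not
(4,0)X 2/2 satisfied
(4,2)X 3/4 satisfied
(4,3)X 2/3 satisfied
(4,5)O 0/1 not
(5,0)X 1/1 satisfied
(5,3)X 2/2 satisfied
(5,6)X 0/1 not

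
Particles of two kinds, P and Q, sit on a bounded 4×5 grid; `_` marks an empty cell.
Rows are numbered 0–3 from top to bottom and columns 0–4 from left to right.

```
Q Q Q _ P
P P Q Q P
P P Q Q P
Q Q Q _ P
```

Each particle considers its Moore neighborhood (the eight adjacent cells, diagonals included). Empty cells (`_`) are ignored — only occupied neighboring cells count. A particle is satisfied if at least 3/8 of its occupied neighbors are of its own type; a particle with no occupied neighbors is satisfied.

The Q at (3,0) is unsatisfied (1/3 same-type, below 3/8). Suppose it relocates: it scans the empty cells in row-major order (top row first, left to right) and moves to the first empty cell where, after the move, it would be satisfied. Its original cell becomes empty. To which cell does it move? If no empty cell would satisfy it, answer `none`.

Vacating (3,0). Empty cells in order:
  (0,3): 3/5 same-type → satisfied — stop here.

(0,3)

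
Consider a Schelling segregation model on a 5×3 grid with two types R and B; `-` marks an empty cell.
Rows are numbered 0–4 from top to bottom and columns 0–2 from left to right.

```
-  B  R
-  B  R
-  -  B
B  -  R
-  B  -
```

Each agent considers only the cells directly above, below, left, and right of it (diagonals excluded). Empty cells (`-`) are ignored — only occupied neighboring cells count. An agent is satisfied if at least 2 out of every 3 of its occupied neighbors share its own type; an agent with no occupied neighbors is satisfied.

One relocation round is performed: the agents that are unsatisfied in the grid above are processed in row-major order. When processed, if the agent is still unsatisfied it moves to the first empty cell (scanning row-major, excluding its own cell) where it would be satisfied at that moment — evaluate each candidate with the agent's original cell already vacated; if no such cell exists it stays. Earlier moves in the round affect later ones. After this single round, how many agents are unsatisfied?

Initially unsatisfied (in order): (0,1), (0,2), (1,1), (1,2), (2,2), (3,2).
  (0,1) → (0,0).
  (0,2): now satisfied by earlier moves; stays.
  (1,1) → (1,0).
  (1,2): no empty cell satisfies it; stays.
  (2,2) → (2,0).
  (3,2): now satisfied by earlier moves; stays.
Resulting grid:
B - R
B - R
B - -
B - R
- B -
All satisfied now.

0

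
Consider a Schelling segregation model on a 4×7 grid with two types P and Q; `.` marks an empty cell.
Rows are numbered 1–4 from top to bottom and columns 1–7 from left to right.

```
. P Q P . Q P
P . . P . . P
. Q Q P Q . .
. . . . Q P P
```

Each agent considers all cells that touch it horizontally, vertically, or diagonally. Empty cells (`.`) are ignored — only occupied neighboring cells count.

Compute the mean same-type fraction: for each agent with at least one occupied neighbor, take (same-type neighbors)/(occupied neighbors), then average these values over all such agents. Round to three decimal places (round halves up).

0.393

(1,2)P 1/2
(1,3)Q 0/3
(1,4)P 1/2
(1,6)Q 0/2
(1,7)P 1/2
(2,1)P 1/2
(2,4)P 2/5
(2,7)P 1/2
(3,2)Q 1/2
(3,3)Q 1/3
(3,4)P 1/4
(3,5)Q 1/4
(4,5)Q 1/3
(4,6)P 1/3
(4,7)P 1/1
Sum over 15 agents: 1/2 + 0/3 + 1/2 + 0/2 + 1/2 + 1/2 + 2/5 + 1/2 + 1/2 + 1/3 + 1/4 + 1/4 + 1/3 + 1/3 + 1/1 = 59/10; mean = 59/10 ÷ 15 = 59/150 = 0.393333… → 0.393.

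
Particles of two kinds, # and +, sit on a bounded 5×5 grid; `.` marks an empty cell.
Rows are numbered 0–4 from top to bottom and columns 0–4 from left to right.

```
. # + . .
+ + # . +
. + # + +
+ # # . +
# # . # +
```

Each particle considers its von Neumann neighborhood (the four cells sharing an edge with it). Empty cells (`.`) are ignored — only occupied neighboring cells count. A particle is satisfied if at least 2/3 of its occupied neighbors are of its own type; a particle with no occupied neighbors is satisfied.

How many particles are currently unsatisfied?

12

(0,1)# 0/2 not
(0,2)+ 0/2 not
(1,0)+ 1/1 satisfied
(1,1)+ 2/4 not
(1,2)# 1/3 not
(1,4)+ 1/1 satisfied
(2,1)+ 1/3 not
(2,2)# 2/4 not
(2,3)+ 1/2 not
(2,4)+ 3/3 satisfied
(3,0)+ 0/2 not
(3,1)# 2/4 not
(3,2)# 2/2 satisfied
(3,4)+ 2/2 satisfied
(4,0)# 1/2 not
(4,1)# 2/2 satisfied
(4,3)# 0/1 not
(4,4)+ 1/2 not
Unsatisfied: (0,1), (0,2), (1,1), (1,2), (2,1), (2,2), (2,3), (3,0), (3,1), (4,0), (4,3), (4,4) — 12 in total.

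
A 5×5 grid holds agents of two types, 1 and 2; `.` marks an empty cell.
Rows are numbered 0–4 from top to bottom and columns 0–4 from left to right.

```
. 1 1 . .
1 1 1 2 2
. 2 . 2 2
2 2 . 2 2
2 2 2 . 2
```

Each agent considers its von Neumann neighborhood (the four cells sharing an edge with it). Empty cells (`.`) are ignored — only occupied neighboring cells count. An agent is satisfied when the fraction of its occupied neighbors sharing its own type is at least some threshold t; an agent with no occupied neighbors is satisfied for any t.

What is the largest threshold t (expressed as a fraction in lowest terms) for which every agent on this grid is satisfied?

Row 0: (0,1)1 2/2 · (0,2)1 2/2
Row 1: (1,0)1 1/1 · (1,1)1 3/4 · (1,2)1 2/3 · (1,3)2 2/3 · (1,4)2 2/2
Row 2: (2,1)2 1/2 · (2,3)2 3/3 · (2,4)2 3/3
Row 3: (3,0)2 2/2 · (3,1)2 3/3 · (3,3)2 2/2 · (3,4)2 3/3
Row 4: (4,0)2 2/2 · (4,1)2 3/3 · (4,2)2 1/1 · (4,4)2 1/1
The smallest same-type fraction is 1/2 at (2,1), which reduces to 1/2. Any threshold above that leaves this agent unsatisfied.

1/2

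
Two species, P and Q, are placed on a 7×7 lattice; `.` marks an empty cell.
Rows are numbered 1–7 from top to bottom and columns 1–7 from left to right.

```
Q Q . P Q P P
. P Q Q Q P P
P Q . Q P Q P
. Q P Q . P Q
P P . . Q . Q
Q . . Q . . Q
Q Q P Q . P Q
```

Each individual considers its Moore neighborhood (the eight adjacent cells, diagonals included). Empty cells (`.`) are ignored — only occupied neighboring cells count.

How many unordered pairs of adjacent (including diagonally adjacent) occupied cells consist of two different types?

Scan each occupied cell's neighbors to the right and below (and the two forward diagonals) so each pair is counted once.
From row 1: 9 unlike of 18 pairs (running 9/18).
From row 2: 7 unlike of 19 pairs (running 16/37).
From row 3: 10 unlike of 15 pairs (running 26/52).
From row 4: 7 unlike of 10 pairs (running 33/62).
From row 5: 2 unlike of 5 pairs (running 35/67).
From row 6: 2 unlike of 6 pairs (running 37/73).
From row 7: 3 unlike of 4 pairs (running 40/77).
Total adjacent occupied pairs: 77; unlike-type pairs: 40.

40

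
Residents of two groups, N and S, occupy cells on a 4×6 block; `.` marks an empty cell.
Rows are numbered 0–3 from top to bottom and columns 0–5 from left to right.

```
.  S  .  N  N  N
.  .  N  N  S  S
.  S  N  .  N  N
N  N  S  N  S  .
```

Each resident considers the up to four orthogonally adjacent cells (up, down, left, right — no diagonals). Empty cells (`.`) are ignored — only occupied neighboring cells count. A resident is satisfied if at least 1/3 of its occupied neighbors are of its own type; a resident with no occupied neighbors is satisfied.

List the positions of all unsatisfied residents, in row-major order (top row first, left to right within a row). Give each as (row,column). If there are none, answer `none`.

(1,4), (2,1), (3,2), (3,3), (3,4)

(0,1)S 0/0 ✓
(0,3)N 2/2 ✓
(0,4)N 2/3 ✓
(0,5)N 1/2 ✓
(1,2)N 2/2 ✓
(1,3)N 2/3 ✓
(1,4)S 1/4 ✗
(1,5)S 1/3 ✓
(2,1)S 0/2 ✗
(2,2)N 1/3 ✓
(2,4)N 1/3 ✓
(2,5)N 1/2 ✓
(3,0)N 1/1 ✓
(3,1)N 1/3 ✓
(3,2)S 0/3 ✗
(3,3)N 0/2 ✗
(3,4)S 0/2 ✗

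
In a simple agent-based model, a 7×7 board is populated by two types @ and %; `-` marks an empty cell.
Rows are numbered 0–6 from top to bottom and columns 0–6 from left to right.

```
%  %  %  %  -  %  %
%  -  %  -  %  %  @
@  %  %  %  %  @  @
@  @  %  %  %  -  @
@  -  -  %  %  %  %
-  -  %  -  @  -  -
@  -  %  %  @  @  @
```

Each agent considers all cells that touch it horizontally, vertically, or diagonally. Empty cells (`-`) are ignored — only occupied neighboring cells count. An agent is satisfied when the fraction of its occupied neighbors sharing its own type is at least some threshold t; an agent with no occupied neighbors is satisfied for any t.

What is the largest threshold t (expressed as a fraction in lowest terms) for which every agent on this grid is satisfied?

(0,0)% 2/2
(0,1)% 4/4
(0,2)% 3/3
(0,3)% 3/3
(0,5)% 3/4
(0,6)% 2/3
(1,0)% 3/4
(1,2)% 6/6
(1,4)% 5/6
(1,5)% 4/7
(1,6)@ 2/5
(2,0)@ 2/4
(2,1)% 4/7
(2,2)% 5/6
(2,3)% 7/7
(2,4)% 5/6
(2,5)@ 3/7
(2,6)@ 3/4
(3,0)@ 3/4
(3,1)@ 3/6
(3,2)% 5/6
(3,3)% 7/7
(3,4)% 6/7
(3,6)@ 2/4
(4,0)@ 2/2
(4,3)% 5/6
(4,4)% 4/5
(4,5)% 3/5
(4,6)% 1/2
(5,2)% 3/3
(5,4)@ 2/6
(6,0)@ — no occupied neighbors
(6,2)% 2/2
(6,3)% 2/4
(6,4)@ 2/3
(6,5)@ 3/3
(6,6)@ 1/1
The smallest same-type fraction is 2/6 at (5,4), which reduces to 1/3. Any threshold above that leaves this agent unsatisfied.

1/3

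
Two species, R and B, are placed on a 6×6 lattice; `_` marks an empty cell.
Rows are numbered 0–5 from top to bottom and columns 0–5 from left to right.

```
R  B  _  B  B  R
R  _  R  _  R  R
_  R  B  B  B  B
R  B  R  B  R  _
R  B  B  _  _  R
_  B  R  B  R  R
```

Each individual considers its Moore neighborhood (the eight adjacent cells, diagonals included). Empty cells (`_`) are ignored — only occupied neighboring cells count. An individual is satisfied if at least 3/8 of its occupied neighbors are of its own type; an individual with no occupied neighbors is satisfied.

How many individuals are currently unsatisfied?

11

(0,0)R 1/2 ✓
(0,1)B 0/3 ✗
(0,3)B 1/3 ✗
(0,4)B 1/4 ✗
(0,5)R 2/3 ✓
(1,0)R 2/3 ✓
(1,2)R 1/5 ✗
(1,4)R 2/7 ✗
(1,5)R 2/5 ✓
(2,1)R 4/6 ✓
(2,2)B 3/6 ✓
(2,3)B 3/7 ✓
(2,4)B 3/6 ✓
(2,5)B 1/4 ✗
(3,0)R 2/4 ✓
(3,1)B 3/7 ✓
(3,2)R 1/7 ✗
(3,3)B 4/6 ✓
(3,4)R 1/5 ✗
(4,0)R 1/4 ✗
(4,1)B 3/7 ✓
(4,2)B 5/7 ✓
(4,5)R 3/3 ✓
(5,1)B 2/4 ✓
(5,2)R 0/4 ✗
(5,3)B 1/3 ✗
(5,4)R 2/3 ✓
(5,5)R 2/2 ✓
Unsatisfied: (0,1), (0,3), (0,4), (1,2), (1,4), (2,5), (3,2), (3,4), (4,0), (5,2), (5,3) — 11 in total.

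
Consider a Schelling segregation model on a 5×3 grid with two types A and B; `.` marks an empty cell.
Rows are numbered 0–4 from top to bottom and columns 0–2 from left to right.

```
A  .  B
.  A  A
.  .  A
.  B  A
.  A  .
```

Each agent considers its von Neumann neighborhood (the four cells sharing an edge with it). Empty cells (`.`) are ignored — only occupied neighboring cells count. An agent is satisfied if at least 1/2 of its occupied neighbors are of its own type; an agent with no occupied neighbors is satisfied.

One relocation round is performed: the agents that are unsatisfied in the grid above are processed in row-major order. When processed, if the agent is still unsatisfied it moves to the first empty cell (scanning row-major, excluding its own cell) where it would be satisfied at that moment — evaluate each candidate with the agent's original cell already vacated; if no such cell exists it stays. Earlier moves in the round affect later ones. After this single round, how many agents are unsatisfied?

Initially unsatisfied (in order): (0,2), (3,1), (4,1).
  (0,2) → (2,0).
  (3,1) → (3,0).
  (4,1): now satisfied by earlier moves; stays.
Resulting grid:
A . .
. A A
B . A
B . A
. A .
All satisfied now.

0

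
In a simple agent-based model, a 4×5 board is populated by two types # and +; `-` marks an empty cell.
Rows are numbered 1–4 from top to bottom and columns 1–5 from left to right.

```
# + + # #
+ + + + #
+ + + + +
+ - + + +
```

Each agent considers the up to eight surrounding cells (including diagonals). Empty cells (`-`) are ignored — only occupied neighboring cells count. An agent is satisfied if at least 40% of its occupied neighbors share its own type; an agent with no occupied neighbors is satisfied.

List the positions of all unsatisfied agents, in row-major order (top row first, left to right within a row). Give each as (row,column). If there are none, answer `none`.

(1,1)

(1,1)# 0/3 ✗
(1,2)+ 4/5 ✓
(1,3)+ 4/5 ✓
(1,4)# 2/5 ✓
(1,5)# 2/3 ✓
(2,1)+ 4/5 ✓
(2,2)+ 7/8 ✓
(2,3)+ 7/8 ✓
(2,4)+ 5/8 ✓
(2,5)# 2/5 ✓
(3,1)+ 4/4 ✓
(3,2)+ 7/7 ✓
(3,3)+ 7/7 ✓
(3,4)+ 7/8 ✓
(3,5)+ 4/5 ✓
(4,1)+ 2/2 ✓
(4,3)+ 4/4 ✓
(4,4)+ 5/5 ✓
(4,5)+ 3/3 ✓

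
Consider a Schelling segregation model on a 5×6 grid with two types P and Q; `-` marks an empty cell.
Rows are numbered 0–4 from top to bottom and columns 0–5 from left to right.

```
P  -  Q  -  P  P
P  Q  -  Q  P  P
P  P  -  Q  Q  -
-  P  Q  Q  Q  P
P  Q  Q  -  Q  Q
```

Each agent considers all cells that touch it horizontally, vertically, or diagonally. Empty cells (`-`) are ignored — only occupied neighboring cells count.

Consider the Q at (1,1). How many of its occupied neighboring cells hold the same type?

1

Occupied neighbors of (1,1): (0,0)=P, (0,2)=Q, (1,0)=P, (2,0)=P, (2,1)=P.
Same type (Q): 1 of 5.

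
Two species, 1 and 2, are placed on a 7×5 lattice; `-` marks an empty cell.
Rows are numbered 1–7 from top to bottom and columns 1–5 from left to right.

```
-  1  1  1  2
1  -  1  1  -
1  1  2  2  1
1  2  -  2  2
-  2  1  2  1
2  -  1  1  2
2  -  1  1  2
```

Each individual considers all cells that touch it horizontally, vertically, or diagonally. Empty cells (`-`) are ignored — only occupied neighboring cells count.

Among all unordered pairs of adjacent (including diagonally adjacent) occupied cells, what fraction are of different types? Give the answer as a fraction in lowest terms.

Scan each occupied cell's neighbors to the right and below (and the two forward diagonals) so each pair is counted once.
Row 1: 1(1,2)–1(1,3)= 1(1,2)–1(2,3)= 1(1,2)–1(2,1)= 1(1,3)–1(1,4)= 1(1,3)–1(2,3)= 1(1,3)–1(2,4)= 1(1,4)–2(1,5)≠ 1(1,4)–1(2,4)= 1(1,4)–1(2,3)= 2(1,5)–1(2,4)≠  → 2/10 unlike.
Row 2: 1(2,1)–1(3,1)= 1(2,1)–1(3,2)= 1(2,3)–1(2,4)= 1(2,3)–2(3,3)≠ 1(2,3)–2(3,4)≠ 1(2,3)–1(3,2)= 1(2,4)–2(3,4)≠ 1(2,4)–1(3,5)= 1(2,4)–2(3,3)≠  → 4/9 unlike.
Row 3: 1(3,1)–1(3,2)= 1(3,1)–1(4,1)= 1(3,1)–2(4,2)≠ 1(3,2)–2(3,3)≠ 1(3,2)–2(4,2)≠ 1(3,2)–1(4,1)= 2(3,3)–2(3,4)= 2(3,3)–2(4,4)= 2(3,3)–2(4,2)= 2(3,4)–1(3,5)≠ 2(3,4)–2(4,4)= 2(3,4)–2(4,5)= 1(3,5)–2(4,5)≠ 1(3,5)–2(4,4)≠  → 6/14 unlike.
Row 4: 1(4,1)–2(4,2)≠ 1(4,1)–2(5,2)≠ 2(4,2)–2(5,2)= 2(4,2)–1(5,3)≠ 2(4,4)–2(4,5)= 2(4,4)–2(5,4)= 2(4,4)–1(5,5)≠ 2(4,4)–1(5,3)≠ 2(4,5)–1(5,5)≠ 2(4,5)–2(5,4)=  → 6/10 unlike.
Row 5: 2(5,2)–1(5,3)≠ 2(5,2)–1(6,3)≠ 2(5,2)–2(6,1)= 1(5,3)–2(5,4)≠ 1(5,3)–1(6,3)= 1(5,3)–1(6,4)= 2(5,4)–1(5,5)≠ 2(5,4)–1(6,4)≠ 2(5,4)–2(6,5)= 2(5,4)–1(6,3)≠ 1(5,5)–2(6,5)≠ 1(5,5)–1(6,4)=  → 7/12 unlike.
Row 6: 2(6,1)–2(7,1)= 1(6,3)–1(6,4)= 1(6,3)–1(7,3)= 1(6,3)–1(7,4)= 1(6,4)–2(6,5)≠ 1(6,4)–1(7,4)= 1(6,4)–2(7,5)≠ 1(6,4)–1(7,3)= 2(6,5)–2(7,5)= 2(6,5)–1(7,4)≠  → 3/10 unlike.
Row 7: 1(7,3)–1(7,4)= 1(7,4)–2(7,5)≠  → 1/2 unlike.
Total adjacent occupied pairs: 67; unlike-type pairs: 29.
29/67 is already in lowest terms.

29/67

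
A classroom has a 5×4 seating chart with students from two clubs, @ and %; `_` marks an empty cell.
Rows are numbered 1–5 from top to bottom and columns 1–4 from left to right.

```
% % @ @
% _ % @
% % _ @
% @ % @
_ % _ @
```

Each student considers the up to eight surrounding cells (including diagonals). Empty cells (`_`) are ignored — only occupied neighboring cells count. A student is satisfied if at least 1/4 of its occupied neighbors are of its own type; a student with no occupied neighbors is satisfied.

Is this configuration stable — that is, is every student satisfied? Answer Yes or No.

(1,1)% 2/2 ✓
(1,2)% 3/4 ✓
(1,3)@ 2/4 ✓
(1,4)@ 2/3 ✓
(2,1)% 4/4 ✓
(2,3)% 2/6 ✓
(2,4)@ 3/4 ✓
(3,1)% 3/4 ✓
(3,2)% 5/6 ✓
(3,4)@ 2/4 ✓
(4,1)% 3/4 ✓
(4,2)@ 0/5 ✗
(4,3)% 2/6 ✓
(4,4)@ 2/3 ✓
(5,2)% 2/3 ✓
(5,4)@ 1/2 ✓
For instance (4,2) has only 0/5 same-type neighbors, below 1/4.

No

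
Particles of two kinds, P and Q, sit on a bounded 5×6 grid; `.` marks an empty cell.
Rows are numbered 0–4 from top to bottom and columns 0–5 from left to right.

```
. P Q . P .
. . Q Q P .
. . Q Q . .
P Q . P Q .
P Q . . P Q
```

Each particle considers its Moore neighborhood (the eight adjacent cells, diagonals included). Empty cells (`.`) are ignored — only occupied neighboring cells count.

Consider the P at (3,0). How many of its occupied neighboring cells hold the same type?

Occupied neighbors of (3,0): (3,1)=Q, (4,0)=P, (4,1)=Q.
Same type (P): 1 of 3.

1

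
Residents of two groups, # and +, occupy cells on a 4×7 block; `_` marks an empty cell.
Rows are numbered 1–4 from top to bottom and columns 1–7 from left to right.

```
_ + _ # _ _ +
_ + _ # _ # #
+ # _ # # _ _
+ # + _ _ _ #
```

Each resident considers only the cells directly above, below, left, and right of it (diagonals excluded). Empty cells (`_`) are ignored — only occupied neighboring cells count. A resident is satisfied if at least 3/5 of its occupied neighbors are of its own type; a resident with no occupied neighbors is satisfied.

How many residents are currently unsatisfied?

8

Row 1: (1,2)+ 1/1 ok · (1,4)# 1/1 ok · (1,7)+ 0/1 unhappy
Row 2: (2,2)+ 1/2 unhappy · (2,4)# 2/2 ok · (2,6)# 1/1 ok · (2,7)# 1/2 unhappy
Row 3: (3,1)+ 1/2 unhappy · (3,2)# 1/3 unhappy · (3,4)# 2/2 ok · (3,5)# 1/1 ok
Row 4: (4,1)+ 1/2 unhappy · (4,2)# 1/3 unhappy · (4,3)+ 0/1 unhappy · (4,7)# 0/0 ok
Unsatisfied: (1,7), (2,2), (2,7), (3,1), (3,2), (4,1), (4,2), (4,3) — 8 in total.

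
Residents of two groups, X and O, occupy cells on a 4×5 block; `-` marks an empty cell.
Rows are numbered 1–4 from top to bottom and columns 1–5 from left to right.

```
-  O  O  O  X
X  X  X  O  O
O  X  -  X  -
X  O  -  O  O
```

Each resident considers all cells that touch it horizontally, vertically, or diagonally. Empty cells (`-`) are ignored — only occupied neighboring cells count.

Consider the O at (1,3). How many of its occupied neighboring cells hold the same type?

3

Occupied neighbors of (1,3): (1,2)=O, (1,4)=O, (2,2)=X, (2,3)=X, (2,4)=O.
Same type (O): 3 of 5.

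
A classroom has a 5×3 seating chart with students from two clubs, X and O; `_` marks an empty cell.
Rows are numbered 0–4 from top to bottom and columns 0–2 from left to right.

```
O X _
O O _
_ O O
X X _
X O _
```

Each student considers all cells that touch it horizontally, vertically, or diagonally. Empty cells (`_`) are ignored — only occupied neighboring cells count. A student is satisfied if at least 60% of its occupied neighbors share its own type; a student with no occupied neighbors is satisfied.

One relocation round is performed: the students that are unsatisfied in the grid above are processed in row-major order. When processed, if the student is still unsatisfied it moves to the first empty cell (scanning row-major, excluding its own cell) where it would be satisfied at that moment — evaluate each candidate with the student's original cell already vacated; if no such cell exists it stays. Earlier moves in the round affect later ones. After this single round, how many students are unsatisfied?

2

Initially unsatisfied (in order): (0,1), (3,0), (3,1), (4,1).
  (0,1): no empty cell satisfies it; stays.
  (3,0): no empty cell satisfies it; stays.
  (3,1): no empty cell satisfies it; stays.
  (4,1) → (1,2).
Resulting grid:
O X _
O O O
_ O O
X X _
X _ _
Unsatisfied now: (0,1), (3,1).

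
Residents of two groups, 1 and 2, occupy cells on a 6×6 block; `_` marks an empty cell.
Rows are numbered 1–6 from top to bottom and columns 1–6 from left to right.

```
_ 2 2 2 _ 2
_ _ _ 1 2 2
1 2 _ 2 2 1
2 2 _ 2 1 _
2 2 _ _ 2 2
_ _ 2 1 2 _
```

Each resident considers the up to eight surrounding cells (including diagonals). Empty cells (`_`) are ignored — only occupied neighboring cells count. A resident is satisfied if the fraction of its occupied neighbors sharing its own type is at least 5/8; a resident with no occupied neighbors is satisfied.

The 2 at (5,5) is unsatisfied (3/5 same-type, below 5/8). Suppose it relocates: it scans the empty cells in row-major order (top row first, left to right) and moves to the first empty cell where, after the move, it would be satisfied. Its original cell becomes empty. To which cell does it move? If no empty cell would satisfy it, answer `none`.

(1,1)

Vacating (5,5). Empty cells in order:
  (1,1): 1/1 same-type → satisfied — stop here.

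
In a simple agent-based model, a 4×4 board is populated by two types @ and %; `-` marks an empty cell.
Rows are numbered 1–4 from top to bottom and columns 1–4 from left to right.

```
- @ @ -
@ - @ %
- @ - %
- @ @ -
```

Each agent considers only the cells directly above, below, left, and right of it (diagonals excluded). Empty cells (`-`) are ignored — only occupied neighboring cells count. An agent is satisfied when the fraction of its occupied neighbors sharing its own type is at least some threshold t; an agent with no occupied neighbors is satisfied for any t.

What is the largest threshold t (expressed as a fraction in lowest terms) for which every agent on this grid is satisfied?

(1,2)@ 1/1
(1,3)@ 2/2
(2,1)@ — no occupied neighbors
(2,3)@ 1/2
(2,4)% 1/2
(3,2)@ 1/1
(3,4)% 1/1
(4,2)@ 2/2
(4,3)@ 1/1
The smallest same-type fraction is 1/2 at (2,3), which reduces to 1/2. Any threshold above that leaves this agent unsatisfied.

1/2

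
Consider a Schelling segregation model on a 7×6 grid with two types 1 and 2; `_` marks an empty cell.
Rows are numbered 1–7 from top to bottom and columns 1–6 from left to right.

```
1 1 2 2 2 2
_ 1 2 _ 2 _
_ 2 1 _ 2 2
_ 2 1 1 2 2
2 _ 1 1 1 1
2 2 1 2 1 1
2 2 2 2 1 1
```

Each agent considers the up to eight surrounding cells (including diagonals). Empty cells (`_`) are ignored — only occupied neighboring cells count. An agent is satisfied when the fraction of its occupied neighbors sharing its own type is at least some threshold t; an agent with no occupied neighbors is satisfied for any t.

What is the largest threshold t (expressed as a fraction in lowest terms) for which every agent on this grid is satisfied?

1/4

Row 1: (1,1)1 2/2 · (1,2)1 2/4 · (1,3)2 2/4 · (1,4)2 4/4 · (1,5)2 3/3 · (1,6)2 2/2
Row 2: (2,2)1 3/6 · (2,3)2 3/6 · (2,5)2 5/5
Row 3: (3,2)2 2/5 · (3,3)1 3/6 · (3,5)2 4/5 · (3,6)2 4/4
Row 4: (4,2)2 2/5 · (4,3)1 4/6 · (4,4)1 5/7 · (4,5)2 3/7 · (4,6)2 3/5
Row 5: (5,1)2 3/3 · (5,3)1 4/7 · (5,4)1 6/8 · (5,5)1 5/8 · (5,6)1 3/5
Row 6: (6,1)2 4/4 · (6,2)2 5/7 · (6,3)1 2/7 · (6,4)2 2/8 · (6,5)1 6/8 · (6,6)1 5/5
Row 7: (7,1)2 3/3 · (7,2)2 4/5 · (7,3)2 4/5 · (7,4)2 2/5 · (7,5)1 3/5 · (7,6)1 3/3
The smallest same-type fraction is 2/8 at (6,4), which reduces to 1/4. Any threshold above that leaves this agent unsatisfied.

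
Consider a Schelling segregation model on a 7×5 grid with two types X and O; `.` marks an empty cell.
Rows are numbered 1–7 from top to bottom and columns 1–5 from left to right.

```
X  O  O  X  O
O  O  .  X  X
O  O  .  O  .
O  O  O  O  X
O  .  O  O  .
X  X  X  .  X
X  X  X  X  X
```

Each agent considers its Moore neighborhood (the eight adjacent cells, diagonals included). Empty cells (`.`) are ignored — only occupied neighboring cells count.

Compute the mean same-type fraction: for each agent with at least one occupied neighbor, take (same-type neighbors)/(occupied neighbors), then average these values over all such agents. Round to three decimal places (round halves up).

(1,1)X 0/3
(1,2)O 3/4
(1,3)O 2/4
(1,4)X 2/4
(1,5)O 0/3
(2,1)O 4/5
(2,2)O 5/6
(2,4)X 2/5
(2,5)X 2/4
(3,1)O 5/5
(3,2)O 6/6
(3,4)O 2/5
(4,1)O 4/4
(4,2)O 6/6
(4,3)O 6/6
(4,4)O 4/5
(4,5)X 0/3
(5,1)O 2/4
(5,3)O 4/6
(5,4)O 3/6
(6,1)X 3/4
(6,2)X 5/7
(6,3)X 4/6
(6,5)X 2/3
(7,1)X 3/3
(7,2)X 5/5
(7,3)X 4/4
(7,4)X 4/4
(7,5)X 2/2
Sum over 29 agents: 0/3 + 3/4 + 2/4 + 2/4 + 0/3 + 4/5 + 5/6 + 2/5 + 2/4 + 5/5 + 6/6 + 2/5 + 4/4 + 6/6 + 6/6 + 4/5 + 0/3 + 2/4 + 4/6 + 3/6 + 3/4 + 5/7 + 4/6 + 2/3 + 3/3 + 5/5 + 4/4 + 4/4 + 2/2 = 4189/210; mean = 4189/210 ÷ 29 = 4189/6090 = 0.687848… → 0.688.

0.688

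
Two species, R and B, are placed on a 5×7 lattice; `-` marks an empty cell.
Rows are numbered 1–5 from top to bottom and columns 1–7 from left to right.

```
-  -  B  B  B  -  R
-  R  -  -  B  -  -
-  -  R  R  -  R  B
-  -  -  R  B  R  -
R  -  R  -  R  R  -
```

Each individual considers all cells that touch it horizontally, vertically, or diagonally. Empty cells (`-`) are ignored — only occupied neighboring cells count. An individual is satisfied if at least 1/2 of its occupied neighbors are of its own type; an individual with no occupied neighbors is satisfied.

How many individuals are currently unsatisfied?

(1,3)B 1/2 ✓
(1,4)B 3/3 ✓
(1,5)B 2/2 ✓
(1,7)R 0/0 ✓
(2,2)R 1/2 ✓
(2,5)B 2/4 ✓
(3,3)R 3/3 ✓
(3,4)R 2/4 ✓
(3,6)R 1/4 ✗
(3,7)B 0/2 ✗
(4,4)R 4/5 ✓
(4,5)B 0/6 ✗
(4,6)R 3/5 ✓
(5,1)R 0/0 ✓
(5,3)R 1/1 ✓
(5,5)R 3/4 ✓
(5,6)R 2/3 ✓
Unsatisfied: (3,6), (3,7), (4,5) — 3 in total.

3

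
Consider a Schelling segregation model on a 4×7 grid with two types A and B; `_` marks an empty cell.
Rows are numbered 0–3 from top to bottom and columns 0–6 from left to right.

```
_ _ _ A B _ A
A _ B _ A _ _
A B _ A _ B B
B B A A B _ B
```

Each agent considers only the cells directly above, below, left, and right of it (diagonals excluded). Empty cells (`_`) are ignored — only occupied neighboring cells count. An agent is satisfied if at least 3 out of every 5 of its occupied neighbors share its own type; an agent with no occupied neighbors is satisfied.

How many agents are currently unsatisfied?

Row 0: (0,3)A 0/1 ✗ · (0,4)B 0/2 ✗ · (0,6)A 0/0 ✓
Row 1: (1,0)A 1/1 ✓ · (1,2)B 0/0 ✓ · (1,4)A 0/1 ✗
Row 2: (2,0)A 1/3 ✗ · (2,1)B 1/2 ✗ · (2,3)A 1/1 ✓ · (2,5)B 1/1 ✓ · (2,6)B 2/2 ✓
Row 3: (3,0)B 1/2 ✗ · (3,1)B 2/3 ✓ · (3,2)A 1/2 ✗ · (3,3)A 2/3 ✓ · (3,4)B 0/1 ✗ · (3,6)B 1/1 ✓
Unsatisfied: (0,3), (0,4), (1,4), (2,0), (2,1), (3,0), (3,2), (3,4) — 8 in total.

8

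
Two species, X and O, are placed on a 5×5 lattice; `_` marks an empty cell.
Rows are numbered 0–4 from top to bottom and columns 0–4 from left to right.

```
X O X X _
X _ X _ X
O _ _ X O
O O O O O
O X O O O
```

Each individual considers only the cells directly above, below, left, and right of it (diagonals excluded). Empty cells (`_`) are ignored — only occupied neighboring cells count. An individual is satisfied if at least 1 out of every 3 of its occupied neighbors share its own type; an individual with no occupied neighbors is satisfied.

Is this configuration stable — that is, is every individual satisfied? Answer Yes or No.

No

Row 0: (0,0)X 1/2 ok · (0,1)O 0/2 unhappy · (0,2)X 2/3 ok · (0,3)X 1/1 ok
Row 1: (1,0)X 1/2 ok · (1,2)X 1/1 ok · (1,4)X 0/1 unhappy
Row 2: (2,0)O 1/2 ok · (2,3)X 0/2 unhappy · (2,4)O 1/3 ok
Row 3: (3,0)O 3/3 ok · (3,1)O 2/3 ok · (3,2)O 3/3 ok · (3,3)O 3/4 ok · (3,4)O 3/3 ok
Row 4: (4,0)O 1/2 ok · (4,1)X 0/3 unhappy · (4,2)O 2/3 ok · (4,3)O 3/3 ok · (4,4)O 2/2 ok
For instance (0,1) has only 0/2 same-type neighbors, below 1/3.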